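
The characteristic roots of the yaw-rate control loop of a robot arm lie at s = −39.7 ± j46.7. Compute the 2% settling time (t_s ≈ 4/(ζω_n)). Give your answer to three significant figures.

t_s ≈ 0.101 s

For poles at −σ ± jω_d, ζω_n = σ = 39.7, so t_s ≈ 4/σ = 0.101 s.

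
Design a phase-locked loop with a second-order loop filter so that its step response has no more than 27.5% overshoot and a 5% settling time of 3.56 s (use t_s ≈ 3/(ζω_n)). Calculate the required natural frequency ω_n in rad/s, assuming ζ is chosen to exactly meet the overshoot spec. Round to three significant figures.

From %OS = 100·exp(−πζ/√(1−ζ²)), invert to get ζ = −ln(OS)/√(π² + ln²(OS)) with OS = 0.275.
−ln 0.275 = 1.291, so ζ = 1.291/√(π² + 1.667) = 0.380.
Then ω_n = 3/(ζ t_s) = 3/(0.380 × 3.56) = 2.22 rad/s.

ω_n ≈ 2.22 rad/s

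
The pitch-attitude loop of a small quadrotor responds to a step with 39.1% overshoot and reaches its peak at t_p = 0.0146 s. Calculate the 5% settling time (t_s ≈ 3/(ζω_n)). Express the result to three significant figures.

The overshoot fixes ζ = −ln(OS)/√(π²+ln²(OS)) = 0.286.
From t_p = π/ω_d, ω_d = π/0.0146 = 215 rad/s, so ω_n = ω_d/√(1−ζ²) = 225 rad/s.
t_s ≈ 3/(ζω_n) = 3/(0.286·225) = 0.0466 s.

t_s ≈ 0.0466 s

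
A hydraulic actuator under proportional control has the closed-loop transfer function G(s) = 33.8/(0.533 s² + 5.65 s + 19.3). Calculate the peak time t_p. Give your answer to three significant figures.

t_p ≈ 1.10 s

Dividing through by 0.533: denominator becomes s² + 10.60 s + 36.21.
So ω_n = √36.21 = 6.02 rad/s and ζ = 10.60/(2·6.02) = 0.881.
ω_d = 6.02·√(1 − 0.881²) = 2.85 rad/s. t_p = π/ω_d = 1.10 s.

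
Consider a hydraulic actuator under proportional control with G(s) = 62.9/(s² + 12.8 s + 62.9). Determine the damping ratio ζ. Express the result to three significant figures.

ζ ≈ 0.807

Comparing the denominator to s² + 2ζω_n s + ω_n²: ω_n = √62.9 = 7.93 rad/s, and 2ζω_n = 12.8 so ζ = 12.8/(2·7.93) = 0.807.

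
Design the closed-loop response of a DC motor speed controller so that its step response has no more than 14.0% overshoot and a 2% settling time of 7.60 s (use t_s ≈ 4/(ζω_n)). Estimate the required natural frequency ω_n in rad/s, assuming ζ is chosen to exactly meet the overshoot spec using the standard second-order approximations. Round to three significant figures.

ω_n ≈ 0.992 rad/s

From %OS = 100·exp(−πζ/√(1−ζ²)), invert to get ζ = −ln(OS)/√(π² + ln²(OS)) with OS = 0.140.
−ln 0.140 = 1.966, so ζ = 1.966/√(π² + 3.866) = 0.531.
From t_s ≈ 4/(ζω_n): ω_n = 4/(ζ·t_s) = 4/(0.531·7.60) = 0.992 rad/s.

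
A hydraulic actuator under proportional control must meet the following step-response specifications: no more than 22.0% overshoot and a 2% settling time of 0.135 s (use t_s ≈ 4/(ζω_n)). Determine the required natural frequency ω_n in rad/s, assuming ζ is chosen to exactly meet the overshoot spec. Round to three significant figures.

ω_n ≈ 68.2 rad/s

Inverting the overshoot relation: ζ = |ln 0.220|/√(π² + ln²0.220) = 0.434.
Then ω_n = 4/(ζ t_s) = 4/(0.434 × 0.135) = 68.2 rad/s.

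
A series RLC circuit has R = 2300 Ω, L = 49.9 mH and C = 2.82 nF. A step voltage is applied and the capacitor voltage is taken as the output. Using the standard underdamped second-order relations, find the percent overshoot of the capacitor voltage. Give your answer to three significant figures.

%OS ≈ 40.9%

For a series RLC circuit (capacitor voltage as output), ω_n = 1/√(LC) = 1/√(49.9 mH · 2.82 nF) = 84300 rad/s.
ζ = (R/2)·√(C/L) = (2300/2)·√(2.82 nF/49.9 mH) = 0.273.
%OS = 100·exp(−πζ/√(1−ζ²)) = 40.9%.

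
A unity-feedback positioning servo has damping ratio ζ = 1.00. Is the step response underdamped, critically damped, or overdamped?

Since ζ = 1, the system is critically damped.

critically damped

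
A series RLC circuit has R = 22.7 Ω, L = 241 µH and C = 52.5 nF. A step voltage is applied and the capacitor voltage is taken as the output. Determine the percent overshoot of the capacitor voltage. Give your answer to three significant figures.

%OS ≈ 58.6%

For a series RLC circuit (capacitor voltage as output), ω_n = 1/√(LC) = 1/√(241 µH · 52.5 nF) = 281000 rad/s.
ζ = (R/2)·√(C/L) = (22.7/2)·√(52.5 nF/241 µH) = 0.168.
%OS = 100 e^{−πζ/√(1−ζ²)} with ζ = 0.168 gives 58.6%.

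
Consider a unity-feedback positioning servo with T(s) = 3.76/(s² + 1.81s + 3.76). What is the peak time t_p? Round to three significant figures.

Matching coefficients with s² + 2ζω_n s + ω_n² gives ω_n² = 3.76 ⇒ ω_n = 1.94 rad/s, and ζ = 1.81/(2ω_n) = 0.467.
ω_d = 1.94·√(1 − 0.467²) = 1.71 rad/s. Then t_p = π/ω_d = 1.83 s.

t_p ≈ 1.83 s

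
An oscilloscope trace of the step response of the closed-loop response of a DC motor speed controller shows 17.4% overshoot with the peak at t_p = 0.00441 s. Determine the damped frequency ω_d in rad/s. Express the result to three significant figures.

t_p = π/ω_d, so ω_d = π/0.00441 = 712 rad/s.

ω_d ≈ 712 rad/s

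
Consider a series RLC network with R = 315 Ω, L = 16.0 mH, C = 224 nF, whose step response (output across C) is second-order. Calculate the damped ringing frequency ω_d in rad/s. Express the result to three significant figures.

For a series RLC circuit (capacitor voltage as output), ω_n = 1/√(LC) = 1/√(16.0 mH · 224 nF) = 16700 rad/s.
ζ = (R/2)·√(C/L) = (315/2)·√(224 nF/16.0 mH) = 0.589.
The damped frequency ω_d = ω_n√(1−ζ²) = 13500 rad/s.

ω_d ≈ 13500 rad/s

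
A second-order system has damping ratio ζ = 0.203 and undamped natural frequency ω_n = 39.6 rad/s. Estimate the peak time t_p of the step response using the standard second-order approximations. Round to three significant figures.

The damped frequency is ω_d = ω_n√(1−ζ²) = 39.6·√(1−0.0412) = 38.8 rad/s.
Peak time t_p = π/ω_d = π/38.8 = 0.0810 s.

t_p ≈ 0.0810 s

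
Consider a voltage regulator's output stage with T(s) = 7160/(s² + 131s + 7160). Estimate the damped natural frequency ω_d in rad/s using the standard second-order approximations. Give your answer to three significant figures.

ω_d ≈ 53.6 rad/s

Comparing the denominator to s² + 2ζω_n s + ω_n²: ω_n = √7160 = 84.6 rad/s, and 2ζω_n = 131 so ζ = 131/(2·84.6) = 0.774.
ω_d = 84.6·√(1 − 0.774²) = 53.6 rad/s.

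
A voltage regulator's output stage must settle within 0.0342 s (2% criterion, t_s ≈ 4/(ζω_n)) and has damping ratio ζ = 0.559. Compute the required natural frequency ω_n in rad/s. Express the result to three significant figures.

Rearranging t_s ≈ 4/(ζω_n) gives ω_n = 4/(ζ·t_s) = 4/(0.559 × 0.0342) = 209 rad/s.

ω_n ≈ 209 rad/s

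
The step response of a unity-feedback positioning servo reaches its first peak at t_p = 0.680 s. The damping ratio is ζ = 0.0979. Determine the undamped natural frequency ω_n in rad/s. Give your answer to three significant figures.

Peak time t_p = π/ω_d, so ω_d = π/t_p = π/0.680 = 4.62 rad/s.
ω_n = ω_d/√(1−ζ²) = 4.62/√0.990 = 4.64 rad/s.

ω_n ≈ 4.64 rad/s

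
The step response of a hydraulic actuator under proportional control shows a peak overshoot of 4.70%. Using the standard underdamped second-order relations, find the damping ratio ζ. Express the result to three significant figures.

From %OS = 100·exp(−πζ/√(1−ζ²)), invert to get ζ = −ln(OS)/√(π² + ln²(OS)) with OS = 0.0470.
−ln 0.0470 = 3.058, so ζ = 3.058/√(π² + 9.349) = 0.697.

ζ ≈ 0.697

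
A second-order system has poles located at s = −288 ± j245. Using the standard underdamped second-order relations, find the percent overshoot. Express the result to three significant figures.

|pole| = ω_n = √(288² + 245²) = 378 rad/s; ζ = cos θ = σ/ω_n = 0.762.
%OS = 100·exp(−πζ/√(1−ζ²)) = 2.49%.

%OS ≈ 2.49%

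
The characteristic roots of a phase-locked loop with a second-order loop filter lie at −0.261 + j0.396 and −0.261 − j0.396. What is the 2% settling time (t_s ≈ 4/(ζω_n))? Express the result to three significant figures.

For poles at −σ ± jω_d, ζω_n = σ = 0.261, so t_s ≈ 4/σ = 15.3 s.

t_s ≈ 15.3 s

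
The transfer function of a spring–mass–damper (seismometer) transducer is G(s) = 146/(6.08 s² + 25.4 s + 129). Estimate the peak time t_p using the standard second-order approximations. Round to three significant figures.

t_p ≈ 0.765 s

Dividing through by 6.08: denominator becomes s² + 4.178 s + 21.22.
So ω_n = √21.22 = 4.61 rad/s and ζ = 4.178/(2·4.61) = 0.453.
The damped frequency ω_d = ω_n√(1−ζ²) = 4.11 rad/s. t_p = π/ω_d = 0.765 s.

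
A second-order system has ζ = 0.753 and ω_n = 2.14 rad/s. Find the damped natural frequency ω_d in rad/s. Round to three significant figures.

ω_d = ω_n√(1−ζ²) = 2.14·√0.433 = 1.41 rad/s.

ω_d ≈ 1.41 rad/s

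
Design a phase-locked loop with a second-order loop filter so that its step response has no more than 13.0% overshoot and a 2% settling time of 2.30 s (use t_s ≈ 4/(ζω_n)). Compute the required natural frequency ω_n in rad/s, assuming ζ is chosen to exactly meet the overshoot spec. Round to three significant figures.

ω_n ≈ 3.19 rad/s

ζ = −ln(OS)/√(π² + (ln OS)²). With OS = 0.130, ln OS = −2.040 and ζ = 2.040/3.746 = 0.545.
Then ω_n = 4/(ζ t_s) = 4/(0.545 × 2.30) = 3.19 rad/s.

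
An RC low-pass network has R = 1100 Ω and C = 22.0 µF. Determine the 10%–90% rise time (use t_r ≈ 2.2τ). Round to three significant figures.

t_r ≈ 0.0532 s

τ = RC = 1100 × 22.0 µF = 0.0242 s.
t_r ≈ 2.2τ = 0.0532 s.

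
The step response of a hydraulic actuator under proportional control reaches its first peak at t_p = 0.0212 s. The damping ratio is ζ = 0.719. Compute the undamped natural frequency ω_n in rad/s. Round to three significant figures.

ω_n ≈ 213 rad/s

Peak time t_p = π/ω_d, so ω_d = π/t_p = π/0.0212 = 148 rad/s.
ω_n = ω_d/√(1−ζ²) = 148/√0.483 = 213 rad/s.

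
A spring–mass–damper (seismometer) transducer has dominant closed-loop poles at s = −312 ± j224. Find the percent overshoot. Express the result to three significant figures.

%OS ≈ 1.26%

|pole| = ω_n = √(312² + 224²) = 384 rad/s; ζ = cos θ = σ/ω_n = 0.812.
%OS = 100 e^{−πζ/√(1−ζ²)} with ζ = 0.812 gives 1.26%.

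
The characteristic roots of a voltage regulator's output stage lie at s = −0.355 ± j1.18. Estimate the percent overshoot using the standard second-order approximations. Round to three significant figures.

With σ = 0.355, ω_d = 1.18: ω_n = √(σ²+ω_d²) = 1.23 rad/s, ζ = σ/ω_n = 0.288.
%OS = 100 e^{−πζ/√(1−ζ²)} with ζ = 0.288 gives 38.9%.

%OS ≈ 38.9%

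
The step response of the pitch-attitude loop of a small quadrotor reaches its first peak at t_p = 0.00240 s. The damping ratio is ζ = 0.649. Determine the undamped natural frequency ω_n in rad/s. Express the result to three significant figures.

ω_n ≈ 1720 rad/s

Peak time t_p = π/ω_d, so ω_d = π/t_p = π/0.00240 = 1310 rad/s.
ω_n = ω_d/√(1−ζ²) = 1310/√0.579 = 1720 rad/s.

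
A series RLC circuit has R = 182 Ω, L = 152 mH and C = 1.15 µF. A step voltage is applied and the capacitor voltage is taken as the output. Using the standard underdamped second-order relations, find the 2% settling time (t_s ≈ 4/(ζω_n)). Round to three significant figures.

t_s ≈ 0.00668 s

For a series RLC circuit (capacitor voltage as output), ω_n = 1/√(LC) = 1/√(152 mH · 1.15 µF) = 2390 rad/s.
ζ = (R/2)·√(C/L) = (182/2)·√(1.15 µF/152 mH) = 0.250.
t_s ≈ 4/(ζω_n) = 0.00668 s.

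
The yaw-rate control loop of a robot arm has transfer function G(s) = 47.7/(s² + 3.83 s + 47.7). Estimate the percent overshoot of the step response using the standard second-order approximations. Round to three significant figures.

%OS ≈ 40.4%

ω_n = √47.7 = 6.91 rad/s; ζ = 3.83/(2·6.91) = 0.277.
%OS = 100 e^{−πζ/√(1−ζ²)} with ζ = 0.277 gives 40.4%.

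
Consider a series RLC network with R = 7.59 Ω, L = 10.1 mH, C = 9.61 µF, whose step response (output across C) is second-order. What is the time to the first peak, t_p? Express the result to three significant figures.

For a series RLC circuit (capacitor voltage as output), ω_n = 1/√(LC) = 1/√(10.1 mH · 9.61 µF) = 3210 rad/s.
ζ = (R/2)·√(C/L) = (7.59/2)·√(9.61 µF/10.1 mH) = 0.117.
ω_d = ω_n√(1−ζ²) = 3190 rad/s. t_p = π/ω_d = 0.000986 s.

t_p ≈ 0.000986 s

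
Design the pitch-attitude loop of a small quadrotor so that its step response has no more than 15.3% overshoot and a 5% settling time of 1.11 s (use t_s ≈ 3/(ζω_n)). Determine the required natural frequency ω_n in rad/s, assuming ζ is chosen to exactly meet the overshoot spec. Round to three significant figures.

Inverting the overshoot relation: ζ = |ln 0.153|/√(π² + ln²0.153) = 0.513.
From t_s ≈ 3/(ζω_n): ω_n = 3/(ζ·t_s) = 3/(0.513·1.11) = 5.27 rad/s.

ω_n ≈ 5.27 rad/s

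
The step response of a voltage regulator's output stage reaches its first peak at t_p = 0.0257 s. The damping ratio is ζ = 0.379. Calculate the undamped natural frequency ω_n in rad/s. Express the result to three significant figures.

Peak time t_p = π/ω_d, so ω_d = π/t_p = π/0.0257 = 122 rad/s.
ω_n = ω_d/√(1−ζ²) = 122/√0.856 = 132 rad/s.

ω_n ≈ 132 rad/s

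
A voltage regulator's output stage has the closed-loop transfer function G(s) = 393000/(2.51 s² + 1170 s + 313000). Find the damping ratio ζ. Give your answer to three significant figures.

Dividing through by 2.51: denominator becomes s² + 466.1 s + 124700.
So ω_n = √124700 = 353 rad/s and ζ = 466.1/(2·353) = 0.660.

ζ ≈ 0.660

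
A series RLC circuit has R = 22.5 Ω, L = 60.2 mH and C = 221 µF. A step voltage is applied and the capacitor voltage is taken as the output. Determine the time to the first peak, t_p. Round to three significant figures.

t_p ≈ 0.0157 s

For a series RLC circuit (capacitor voltage as output), ω_n = 1/√(LC) = 1/√(60.2 mH · 221 µF) = 274 rad/s.
ζ = (R/2)·√(C/L) = (22.5/2)·√(221 µF/60.2 mH) = 0.682.
The damped frequency ω_d = ω_n√(1−ζ²) = 201 rad/s. t_p = π/ω_d = 0.0157 s.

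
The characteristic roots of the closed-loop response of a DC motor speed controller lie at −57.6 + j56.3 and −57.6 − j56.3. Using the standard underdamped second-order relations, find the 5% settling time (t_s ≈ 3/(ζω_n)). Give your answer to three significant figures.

For poles at −σ ± jω_d, ζω_n = σ = 57.6, so t_s ≈ 3/σ = 0.0521 s.

t_s ≈ 0.0521 s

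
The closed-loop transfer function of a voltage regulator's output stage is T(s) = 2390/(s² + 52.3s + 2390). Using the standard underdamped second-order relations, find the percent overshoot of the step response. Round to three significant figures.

%OS ≈ 13.7%

Matching coefficients with s² + 2ζω_n s + ω_n² gives ω_n² = 2390 ⇒ ω_n = 48.9 rad/s, and ζ = 52.3/(2ω_n) = 0.535.
Overshoot: exp(−π·0.535/√(1−0.535²)) = 0.137, i.e. 13.7%.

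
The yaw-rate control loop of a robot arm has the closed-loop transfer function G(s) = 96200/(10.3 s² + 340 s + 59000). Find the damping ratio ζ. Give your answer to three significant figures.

Dividing through by 10.3: denominator becomes s² + 33.01 s + 5728.
So ω_n = √5728 = 75.7 rad/s and ζ = 33.01/(2·75.7) = 0.218.

ζ ≈ 0.218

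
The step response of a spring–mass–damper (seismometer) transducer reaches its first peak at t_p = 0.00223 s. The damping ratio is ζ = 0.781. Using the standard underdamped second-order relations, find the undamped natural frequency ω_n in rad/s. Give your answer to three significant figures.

Peak time t_p = π/ω_d, so ω_d = π/t_p = π/0.00223 = 1410 rad/s.
ω_n = ω_d/√(1−ζ²) = 1410/√0.390 = 2260 rad/s.

ω_n ≈ 2260 rad/s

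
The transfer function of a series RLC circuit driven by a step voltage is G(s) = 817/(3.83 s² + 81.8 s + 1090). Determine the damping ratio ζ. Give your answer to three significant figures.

Dividing through by 3.83: denominator becomes s² + 21.36 s + 284.6.
So ω_n = √284.6 = 16.9 rad/s and ζ = 21.36/(2·16.9) = 0.633.

ζ ≈ 0.633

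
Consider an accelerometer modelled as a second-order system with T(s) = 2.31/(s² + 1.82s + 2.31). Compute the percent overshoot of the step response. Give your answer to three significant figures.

%OS ≈ 9.55%

ω_n = √2.31 = 1.52 rad/s; ζ = 1.82/(2·1.52) = 0.599.
Overshoot: exp(−π·0.599/√(1−0.599²)) = 0.0955, i.e. 9.55%.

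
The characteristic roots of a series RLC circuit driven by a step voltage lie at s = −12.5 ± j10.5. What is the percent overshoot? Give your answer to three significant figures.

%OS ≈ 2.38%

With σ = 12.5, ω_d = 10.5: ω_n = √(σ²+ω_d²) = 16.3 rad/s, ζ = σ/ω_n = 0.766.
Overshoot: exp(−π·0.766/√(1−0.766²)) = 0.0238, i.e. 2.38%.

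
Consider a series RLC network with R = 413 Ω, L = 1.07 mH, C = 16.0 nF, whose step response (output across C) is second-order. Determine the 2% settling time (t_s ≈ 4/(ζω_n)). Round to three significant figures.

For a series RLC circuit (capacitor voltage as output), ω_n = 1/√(LC) = 1/√(1.07 mH · 16.0 nF) = 242000 rad/s.
ζ = (R/2)·√(C/L) = (413/2)·√(16.0 nF/1.07 mH) = 0.799.
t_s ≈ 4/(ζω_n) = 0.0000207 s.

t_s ≈ 0.0000207 s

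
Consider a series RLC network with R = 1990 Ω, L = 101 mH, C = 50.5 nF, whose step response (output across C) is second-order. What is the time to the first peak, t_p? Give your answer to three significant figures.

t_p ≈ 0.000316 s

For a series RLC circuit (capacitor voltage as output), ω_n = 1/√(LC) = 1/√(101 mH · 50.5 nF) = 14000 rad/s.
ζ = (R/2)·√(C/L) = (1990/2)·√(50.5 nF/101 mH) = 0.704.
ω_d = ω_n√(1−ζ²) = 9950 rad/s. t_p = π/ω_d = 0.000316 s.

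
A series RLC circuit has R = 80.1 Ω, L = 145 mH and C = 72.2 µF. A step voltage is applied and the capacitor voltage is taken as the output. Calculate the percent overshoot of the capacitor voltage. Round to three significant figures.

%OS ≈ 0.192%

For a series RLC circuit (capacitor voltage as output), ω_n = 1/√(LC) = 1/√(145 mH · 72.2 µF) = 309 rad/s.
ζ = (R/2)·√(C/L) = (80.1/2)·√(72.2 µF/145 mH) = 0.894.
%OS = 100 e^{−πζ/√(1−ζ²)} with ζ = 0.894 gives 0.192%.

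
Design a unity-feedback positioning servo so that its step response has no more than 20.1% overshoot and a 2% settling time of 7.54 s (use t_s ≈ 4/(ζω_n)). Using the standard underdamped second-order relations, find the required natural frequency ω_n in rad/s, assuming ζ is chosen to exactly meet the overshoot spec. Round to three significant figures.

Inverting the overshoot relation: ζ = |ln 0.201|/√(π² + ln²0.201) = 0.455.
Then ω_n = 4/(ζ t_s) = 4/(0.455 × 7.54) = 1.17 rad/s.

ω_n ≈ 1.17 rad/s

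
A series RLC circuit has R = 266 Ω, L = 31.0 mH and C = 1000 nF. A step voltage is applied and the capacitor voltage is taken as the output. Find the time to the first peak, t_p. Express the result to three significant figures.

t_p ≈ 0.000844 s

For a series RLC circuit (capacitor voltage as output), ω_n = 1/√(LC) = 1/√(31.0 mH · 1000 nF) = 5680 rad/s.
ζ = (R/2)·√(C/L) = (266/2)·√(1000 nF/31.0 mH) = 0.755.
ω_d = 5680·√(1 − 0.755²) = 3720 rad/s. t_p = π/ω_d = 0.000844 s.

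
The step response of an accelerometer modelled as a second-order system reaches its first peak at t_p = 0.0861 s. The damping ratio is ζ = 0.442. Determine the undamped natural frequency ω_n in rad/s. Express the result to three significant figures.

ω_n ≈ 40.7 rad/s

Peak time t_p = π/ω_d, so ω_d = π/t_p = π/0.0861 = 36.5 rad/s.
ω_n = ω_d/√(1−ζ²) = 36.5/√0.805 = 40.7 rad/s.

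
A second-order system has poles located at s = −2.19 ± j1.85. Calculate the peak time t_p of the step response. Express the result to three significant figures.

t_p ≈ 1.70 s

t_p = π/ω_d with ω_d = 1.85 (the imaginary part), so t_p = 1.70 s.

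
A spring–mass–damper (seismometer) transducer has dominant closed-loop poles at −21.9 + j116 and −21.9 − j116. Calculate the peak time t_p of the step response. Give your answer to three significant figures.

t_p ≈ 0.0271 s

t_p = π/ω_d with ω_d = 116 (the imaginary part), so t_p = 0.0271 s.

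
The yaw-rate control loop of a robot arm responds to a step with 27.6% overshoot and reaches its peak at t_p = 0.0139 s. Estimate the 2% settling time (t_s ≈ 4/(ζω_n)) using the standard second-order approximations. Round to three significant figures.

t_s ≈ 0.0432 s

The overshoot fixes ζ = −ln(OS)/√(π²+ln²(OS)) = 0.379.
From t_p = π/ω_d, ω_d = π/0.0139 = 226 rad/s, so ω_n = ω_d/√(1−ζ²) = 244 rad/s.
t_s ≈ 4/(ζω_n) = 4/(0.379·244) = 0.0432 s.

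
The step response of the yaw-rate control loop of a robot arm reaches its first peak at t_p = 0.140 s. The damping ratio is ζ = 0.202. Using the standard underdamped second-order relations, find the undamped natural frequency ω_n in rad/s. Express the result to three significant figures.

Peak time t_p = π/ω_d, so ω_d = π/t_p = π/0.140 = 22.4 rad/s.
ω_n = ω_d/√(1−ζ²) = 22.4/√0.959 = 22.9 rad/s.

ω_n ≈ 22.9 rad/s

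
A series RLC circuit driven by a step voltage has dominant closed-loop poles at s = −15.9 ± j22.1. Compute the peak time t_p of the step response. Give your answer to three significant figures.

t_p ≈ 0.142 s

t_p = π/ω_d with ω_d = 22.1 (the imaginary part), so t_p = 0.142 s.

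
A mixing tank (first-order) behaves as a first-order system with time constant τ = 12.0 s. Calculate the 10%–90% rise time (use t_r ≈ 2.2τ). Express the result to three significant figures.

t_r ≈ 2.2τ = 26.4 s.

t_r ≈ 26.4 s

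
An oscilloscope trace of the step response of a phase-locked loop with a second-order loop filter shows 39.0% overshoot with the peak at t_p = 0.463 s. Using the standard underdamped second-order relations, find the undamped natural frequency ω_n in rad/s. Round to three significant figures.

From the overshoot, ζ = −ln(OS)/√(π²+ln²(OS)) = 0.287.
From t_p = π/ω_d, ω_d = π/0.463 = 6.79 rad/s, so ω_n = ω_d/√(1−ζ²) = 7.08 rad/s.

ω_n ≈ 7.08 rad/s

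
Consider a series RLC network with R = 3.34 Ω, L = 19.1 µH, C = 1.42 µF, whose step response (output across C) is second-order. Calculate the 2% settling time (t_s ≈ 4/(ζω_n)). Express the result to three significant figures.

For a series RLC circuit (capacitor voltage as output), ω_n = 1/√(LC) = 1/√(19.1 µH · 1.42 µF) = 192000 rad/s.
ζ = (R/2)·√(C/L) = (3.34/2)·√(1.42 µF/19.1 µH) = 0.455.
t_s ≈ 4/(ζω_n) = 0.0000457 s.

t_s ≈ 0.0000457 s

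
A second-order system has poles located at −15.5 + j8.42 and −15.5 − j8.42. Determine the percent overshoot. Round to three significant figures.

The poles are at −σ ± jω_d with σ = 15.5 and ω_d = 8.42, so ω_n = √(σ²+ω_d²) = 17.6 rad/s and ζ = σ/ω_n = 0.879.
%OS = 100 e^{−πζ/√(1−ζ²)} with ζ = 0.879 gives 0.308%.

%OS ≈ 0.308%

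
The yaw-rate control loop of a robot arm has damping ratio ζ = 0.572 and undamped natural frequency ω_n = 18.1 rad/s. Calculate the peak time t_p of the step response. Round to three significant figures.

The damped frequency is ω_d = ω_n√(1−ζ²) = 18.1·√(1−0.327) = 14.8 rad/s.
Peak time t_p = π/ω_d = π/14.8 = 0.212 s.

t_p ≈ 0.212 s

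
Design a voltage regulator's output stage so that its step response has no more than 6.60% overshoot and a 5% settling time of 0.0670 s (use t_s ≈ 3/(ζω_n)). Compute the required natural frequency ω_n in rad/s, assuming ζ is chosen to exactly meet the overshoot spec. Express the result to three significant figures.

ω_n ≈ 68.4 rad/s

Inverting the overshoot relation: ζ = |ln 0.0660|/√(π² + ln²0.0660) = 0.654.
From t_s ≈ 3/(ζω_n): ω_n = 3/(ζ·t_s) = 3/(0.654·0.0670) = 68.4 rad/s.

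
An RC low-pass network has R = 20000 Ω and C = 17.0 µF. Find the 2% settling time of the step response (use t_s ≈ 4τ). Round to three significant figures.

τ = RC = 20000 × 17.0 µF = 0.340 s.
t_s ≈ 4τ = 1.36 s.

t_s ≈ 1.36 s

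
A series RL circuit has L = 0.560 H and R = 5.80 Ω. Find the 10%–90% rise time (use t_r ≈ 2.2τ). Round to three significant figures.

t_r ≈ 0.212 s

τ = L/R = 0.560/5.80 = 0.0966 s.
t_r ≈ 2.2τ = 0.212 s.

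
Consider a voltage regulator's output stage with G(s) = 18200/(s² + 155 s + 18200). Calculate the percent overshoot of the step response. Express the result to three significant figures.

ω_n = √18200 = 135 rad/s; ζ = 155/(2·135) = 0.574.
%OS = 100·exp(−πζ/√(1−ζ²)) = 11.0%.

%OS ≈ 11.0%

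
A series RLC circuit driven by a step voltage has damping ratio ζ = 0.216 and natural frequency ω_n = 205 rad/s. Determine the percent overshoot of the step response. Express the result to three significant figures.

%OS ≈ 49.9%

For an underdamped second-order system, %OS = 100·exp(−πζ/√(1−ζ²)).
πζ/√(1−ζ²) = π·0.216/√(1−0.0467) = 0.6950, so %OS = 100·e^(−0.6950) = 49.9%.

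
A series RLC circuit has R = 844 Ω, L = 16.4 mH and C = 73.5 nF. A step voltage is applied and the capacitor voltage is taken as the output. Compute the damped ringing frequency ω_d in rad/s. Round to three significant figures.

For a series RLC circuit (capacitor voltage as output), ω_n = 1/√(LC) = 1/√(16.4 mH · 73.5 nF) = 28800 rad/s.
ζ = (R/2)·√(C/L) = (844/2)·√(73.5 nF/16.4 mH) = 0.893.
ω_d = ω_n√(1−ζ²) = 12900 rad/s.

ω_d ≈ 12900 rad/s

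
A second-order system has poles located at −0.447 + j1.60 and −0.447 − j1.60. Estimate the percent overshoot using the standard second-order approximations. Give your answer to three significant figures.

The poles are at −σ ± jω_d with σ = 0.447 and ω_d = 1.60, so ω_n = √(σ²+ω_d²) = 1.66 rad/s and ζ = σ/ω_n = 0.269.
Overshoot: exp(−π·0.269/√(1−0.269²)) = 0.416, i.e. 41.6%.

%OS ≈ 41.6%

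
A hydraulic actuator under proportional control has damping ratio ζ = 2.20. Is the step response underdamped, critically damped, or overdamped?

overdamped

Since ζ = 2.20 > 1, the system is overdamped.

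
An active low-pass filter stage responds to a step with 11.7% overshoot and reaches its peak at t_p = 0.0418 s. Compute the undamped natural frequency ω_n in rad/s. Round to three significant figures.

ω_n ≈ 91.0 rad/s

ζ from %OS: ζ = |ln 0.117|/√(π²+ln²0.117) = 0.564.
t_p = π/ω_d ⇒ ω_d = 75.2 rad/s; then ω_n = ω_d/√(1−ζ²) = 91.0 rad/s.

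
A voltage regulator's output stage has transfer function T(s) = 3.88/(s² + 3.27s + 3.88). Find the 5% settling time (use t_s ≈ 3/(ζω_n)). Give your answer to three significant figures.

t_s ≈ 1.83 s

Matching coefficients with s² + 2ζω_n s + ω_n² gives ω_n² = 3.88 ⇒ ω_n = 1.97 rad/s, and ζ = 3.27/(2ω_n) = 0.830.
t_s ≈ 3/(ζω_n) = 3/(0.830·1.97) = 1.83 s.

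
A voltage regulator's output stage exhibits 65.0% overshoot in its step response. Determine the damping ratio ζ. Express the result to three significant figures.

ζ ≈ 0.136

From %OS = 100·exp(−πζ/√(1−ζ²)), invert to get ζ = −ln(OS)/√(π² + ln²(OS)) with OS = 0.650.
−ln 0.650 = 0.4308, so ζ = 0.4308/√(π² + 0.1856) = 0.136.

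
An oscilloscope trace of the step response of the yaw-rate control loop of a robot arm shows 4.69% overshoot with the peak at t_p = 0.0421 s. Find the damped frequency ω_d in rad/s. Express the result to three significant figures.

t_p = π/ω_d, so ω_d = π/0.0421 = 74.6 rad/s.

ω_d ≈ 74.6 rad/s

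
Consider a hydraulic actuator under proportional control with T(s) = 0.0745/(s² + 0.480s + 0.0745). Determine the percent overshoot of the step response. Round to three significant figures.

%OS ≈ 0.303%

Comparing the denominator to s² + 2ζω_n s + ω_n²: ω_n = √0.0745 = 0.273 rad/s, and 2ζω_n = 0.480 so ζ = 0.480/(2·0.273) = 0.879.
%OS = 100·exp(−πζ/√(1−ζ²)) = 0.303%.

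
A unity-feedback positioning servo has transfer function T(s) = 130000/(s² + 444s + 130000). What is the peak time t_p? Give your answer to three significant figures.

t_p ≈ 0.0111 s

Matching coefficients with s² + 2ζω_n s + ω_n² gives ω_n² = 130000 ⇒ ω_n = 361 rad/s, and ζ = 444/(2ω_n) = 0.616.
ω_d = 361·√(1 − 0.616²) = 284 rad/s. Then t_p = π/ω_d = 0.0111 s.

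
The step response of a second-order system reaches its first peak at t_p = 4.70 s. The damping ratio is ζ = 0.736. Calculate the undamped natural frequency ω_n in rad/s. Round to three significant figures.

Peak time t_p = π/ω_d, so ω_d = π/t_p = π/4.70 = 0.668 rad/s.
ω_n = ω_d/√(1−ζ²) = 0.668/√0.458 = 0.987 rad/s.

ω_n ≈ 0.987 rad/s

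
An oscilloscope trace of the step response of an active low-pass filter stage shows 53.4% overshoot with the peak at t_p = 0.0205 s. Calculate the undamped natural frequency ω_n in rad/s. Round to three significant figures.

ζ from %OS: ζ = |ln 0.534|/√(π²+ln²0.534) = 0.196.
t_p = π/ω_d ⇒ ω_d = 153 rad/s; then ω_n = ω_d/√(1−ζ²) = 156 rad/s.

ω_n ≈ 156 rad/s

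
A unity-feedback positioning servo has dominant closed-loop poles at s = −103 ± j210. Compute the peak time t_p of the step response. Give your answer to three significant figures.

t_p = π/ω_d with ω_d = 210 (the imaginary part), so t_p = 0.0150 s.

t_p ≈ 0.0150 s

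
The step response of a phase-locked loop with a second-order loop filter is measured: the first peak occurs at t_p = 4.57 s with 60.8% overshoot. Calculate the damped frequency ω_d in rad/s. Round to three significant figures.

t_p = π/ω_d, so ω_d = π/4.57 = 0.687 rad/s.

ω_d ≈ 0.687 rad/s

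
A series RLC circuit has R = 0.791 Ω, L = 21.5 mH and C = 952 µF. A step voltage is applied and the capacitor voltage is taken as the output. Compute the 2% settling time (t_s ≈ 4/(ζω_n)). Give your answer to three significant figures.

t_s ≈ 0.217 s

For a series RLC circuit (capacitor voltage as output), ω_n = 1/√(LC) = 1/√(21.5 mH · 952 µF) = 221 rad/s.
ζ = (R/2)·√(C/L) = (0.791/2)·√(952 µF/21.5 mH) = 0.0832.
t_s ≈ 4/(ζω_n) = 0.217 s.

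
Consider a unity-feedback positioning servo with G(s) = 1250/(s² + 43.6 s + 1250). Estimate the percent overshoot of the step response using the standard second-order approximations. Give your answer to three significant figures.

%OS ≈ 8.54%

ω_n = √1250 = 35.4 rad/s; ζ = 43.6/(2·35.4) = 0.617.
%OS = 100 e^{−πζ/√(1−ζ²)} with ζ = 0.617 gives 8.54%.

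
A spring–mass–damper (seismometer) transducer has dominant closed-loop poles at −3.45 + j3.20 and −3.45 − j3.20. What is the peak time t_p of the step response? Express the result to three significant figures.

t_p = π/ω_d with ω_d = 3.20 (the imaginary part), so t_p = 0.982 s.

t_p ≈ 0.982 s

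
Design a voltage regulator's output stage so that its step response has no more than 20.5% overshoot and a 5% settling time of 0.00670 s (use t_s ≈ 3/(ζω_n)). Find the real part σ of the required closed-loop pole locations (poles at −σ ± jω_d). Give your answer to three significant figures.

The settling-time spec alone fixes σ = ζω_n = 3/t_s = 3/0.00670 = 448.
(Overshoot then fixes ζ = 0.450 and hence ω_d = σ·√(1−ζ²)/ζ = 888 rad/s.)

σ ≈ 448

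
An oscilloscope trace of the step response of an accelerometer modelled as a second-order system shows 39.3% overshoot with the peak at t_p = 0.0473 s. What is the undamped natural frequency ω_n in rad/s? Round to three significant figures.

The overshoot fixes ζ = −ln(OS)/√(π²+ln²(OS)) = 0.285.
t_p = π/ω_d ⇒ ω_d = 66.4 rad/s; then ω_n = ω_d/√(1−ζ²) = 69.3 rad/s.

ω_n ≈ 69.3 rad/s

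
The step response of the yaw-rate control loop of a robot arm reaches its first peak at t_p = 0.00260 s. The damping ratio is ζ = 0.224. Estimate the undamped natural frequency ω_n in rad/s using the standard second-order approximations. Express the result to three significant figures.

Peak time t_p = π/ω_d, so ω_d = π/t_p = π/0.00260 = 1210 rad/s.
ω_n = ω_d/√(1−ζ²) = 1210/√0.950 = 1240 rad/s.

ω_n ≈ 1240 rad/s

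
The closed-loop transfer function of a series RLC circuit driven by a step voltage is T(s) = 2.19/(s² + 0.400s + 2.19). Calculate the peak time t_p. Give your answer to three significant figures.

t_p ≈ 2.14 s

Matching coefficients with s² + 2ζω_n s + ω_n² gives ω_n² = 2.19 ⇒ ω_n = 1.48 rad/s, and ζ = 0.400/(2ω_n) = 0.135.
The damped frequency ω_d = ω_n√(1−ζ²) = 1.47 rad/s. Then t_p = π/ω_d = 2.14 s.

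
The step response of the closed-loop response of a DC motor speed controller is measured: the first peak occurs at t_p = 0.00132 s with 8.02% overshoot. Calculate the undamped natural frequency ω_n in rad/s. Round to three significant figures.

The overshoot fixes ζ = −ln(OS)/√(π²+ln²(OS)) = 0.626.
t_p = π/ω_d ⇒ ω_d = 2380 rad/s; then ω_n = ω_d/√(1−ζ²) = 3050 rad/s.

ω_n ≈ 3050 rad/s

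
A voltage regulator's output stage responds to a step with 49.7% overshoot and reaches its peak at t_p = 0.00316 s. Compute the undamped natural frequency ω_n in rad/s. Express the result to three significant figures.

ζ from %OS: ζ = |ln 0.497|/√(π²+ln²0.497) = 0.217.
From t_p = π/ω_d, ω_d = π/0.00316 = 994 rad/s, so ω_n = ω_d/√(1−ζ²) = 1020 rad/s.

ω_n ≈ 1020 rad/s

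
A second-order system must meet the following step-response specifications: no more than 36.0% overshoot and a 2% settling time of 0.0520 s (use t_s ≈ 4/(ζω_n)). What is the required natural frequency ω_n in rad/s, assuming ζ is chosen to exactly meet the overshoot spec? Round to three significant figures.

Inverting the overshoot relation: ζ = |ln 0.360|/√(π² + ln²0.360) = 0.309.
From t_s ≈ 4/(ζω_n): ω_n = 4/(ζ·t_s) = 4/(0.309·0.0520) = 249 rad/s.

ω_n ≈ 249 rad/s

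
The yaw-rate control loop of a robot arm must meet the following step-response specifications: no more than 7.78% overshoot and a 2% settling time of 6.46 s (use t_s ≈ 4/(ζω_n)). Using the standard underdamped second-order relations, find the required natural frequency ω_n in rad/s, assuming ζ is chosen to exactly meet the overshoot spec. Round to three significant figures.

ω_n ≈ 0.982 rad/s

Inverting the overshoot relation: ζ = |ln 0.0778|/√(π² + ln²0.0778) = 0.631.
Then ω_n = 4/(ζ t_s) = 4/(0.631 × 6.46) = 0.982 rad/s.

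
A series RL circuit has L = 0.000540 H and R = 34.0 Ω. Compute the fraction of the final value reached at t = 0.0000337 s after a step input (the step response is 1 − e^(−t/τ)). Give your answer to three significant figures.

τ = L/R = 0.000540/34.0 = 0.0000159 s.
y(t)/y_∞ = 1 − e^(−t/τ) = 1 − e^(−0.0000337/0.0000159) = 1 − e^(−2.12) = 0.880.

y/y_∞ ≈ 0.880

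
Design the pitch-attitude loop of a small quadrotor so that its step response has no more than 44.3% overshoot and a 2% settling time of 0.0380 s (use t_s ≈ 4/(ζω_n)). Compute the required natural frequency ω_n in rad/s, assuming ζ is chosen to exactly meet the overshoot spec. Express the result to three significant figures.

Inverting the overshoot relation: ζ = |ln 0.443|/√(π² + ln²0.443) = 0.251.
Then ω_n = 4/(ζ t_s) = 4/(0.251 × 0.0380) = 420 rad/s.

ω_n ≈ 420 rad/s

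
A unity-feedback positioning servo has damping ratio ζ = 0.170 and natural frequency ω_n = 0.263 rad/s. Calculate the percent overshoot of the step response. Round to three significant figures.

%OS ≈ 58.2%

For an underdamped second-order system, %OS = 100·exp(−πζ/√(1−ζ²)).
πζ/√(1−ζ²) = π·0.170/√(1−0.0289) = 0.5420, so %OS = 100·e^(−0.5420) = 58.2%.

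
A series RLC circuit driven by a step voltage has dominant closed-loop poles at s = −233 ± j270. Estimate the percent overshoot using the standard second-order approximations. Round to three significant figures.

%OS ≈ 6.65%

With σ = 233, ω_d = 270: ω_n = √(σ²+ω_d²) = 357 rad/s, ζ = σ/ω_n = 0.653.
Overshoot: exp(−π·0.653/√(1−0.653²)) = 0.0665, i.e. 6.65%.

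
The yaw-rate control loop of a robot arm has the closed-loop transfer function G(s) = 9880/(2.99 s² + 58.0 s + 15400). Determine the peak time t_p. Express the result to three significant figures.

t_p ≈ 0.0442 s

Dividing through by 2.99: denominator becomes s² + 19.40 s + 5151.
So ω_n = √5151 = 71.8 rad/s and ζ = 19.40/(2·71.8) = 0.135.
ω_d = ω_n√(1−ζ²) = 71.1 rad/s. t_p = π/ω_d = 0.0442 s.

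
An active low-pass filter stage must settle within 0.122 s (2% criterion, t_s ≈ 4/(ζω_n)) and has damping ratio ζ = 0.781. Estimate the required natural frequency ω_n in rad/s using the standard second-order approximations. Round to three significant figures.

Rearranging t_s ≈ 4/(ζω_n) gives ω_n = 4/(ζ·t_s) = 4/(0.781 × 0.122) = 42.0 rad/s.

ω_n ≈ 42.0 rad/s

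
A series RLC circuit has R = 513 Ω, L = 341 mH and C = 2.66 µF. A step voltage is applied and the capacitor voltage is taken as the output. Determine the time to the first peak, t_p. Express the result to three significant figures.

For a series RLC circuit (capacitor voltage as output), ω_n = 1/√(LC) = 1/√(341 mH · 2.66 µF) = 1050 rad/s.
ζ = (R/2)·√(C/L) = (513/2)·√(2.66 µF/341 mH) = 0.716.
ω_d = ω_n√(1−ζ²) = 733 rad/s. t_p = π/ω_d = 0.00429 s.

t_p ≈ 0.00429 s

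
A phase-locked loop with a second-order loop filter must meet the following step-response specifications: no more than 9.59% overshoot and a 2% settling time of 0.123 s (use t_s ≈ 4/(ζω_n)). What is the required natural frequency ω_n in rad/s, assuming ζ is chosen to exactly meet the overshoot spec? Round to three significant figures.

From %OS = 100·exp(−πζ/√(1−ζ²)), invert to get ζ = −ln(OS)/√(π² + ln²(OS)) with OS = 0.0959.
−ln 0.0959 = 2.344, so ζ = 2.344/√(π² + 5.496) = 0.598.
From t_s ≈ 4/(ζω_n): ω_n = 4/(ζ·t_s) = 4/(0.598·0.123) = 54.4 rad/s.

ω_n ≈ 54.4 rad/s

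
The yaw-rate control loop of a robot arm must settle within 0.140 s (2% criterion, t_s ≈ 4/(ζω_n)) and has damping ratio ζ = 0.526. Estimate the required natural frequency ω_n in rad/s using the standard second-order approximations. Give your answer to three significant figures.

ω_n ≈ 54.3 rad/s

Rearranging t_s ≈ 4/(ζω_n) gives ω_n = 4/(ζ·t_s) = 4/(0.526 × 0.140) = 54.3 rad/s.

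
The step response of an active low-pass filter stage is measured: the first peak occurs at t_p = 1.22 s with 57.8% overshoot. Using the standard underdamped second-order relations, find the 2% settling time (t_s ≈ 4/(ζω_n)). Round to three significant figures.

From the overshoot, ζ = −ln(OS)/√(π²+ln²(OS)) = 0.172.
t_p = π/ω_d ⇒ ω_d = 2.58 rad/s; then ω_n = ω_d/√(1−ζ²) = 2.61 rad/s.
t_s ≈ 4/(ζω_n) = 4/(0.172·2.61) = 8.90 s.

t_s ≈ 8.90 s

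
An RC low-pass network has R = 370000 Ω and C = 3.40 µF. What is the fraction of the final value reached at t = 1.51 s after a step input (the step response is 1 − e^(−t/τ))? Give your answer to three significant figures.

y/y_∞ ≈ 0.699

τ = RC = 370000 × 3.40 µF = 1.26 s.
y(t)/y_∞ = 1 − e^(−t/τ) = 1 − e^(−1.51/1.26) = 1 − e^(−1.20) = 0.699.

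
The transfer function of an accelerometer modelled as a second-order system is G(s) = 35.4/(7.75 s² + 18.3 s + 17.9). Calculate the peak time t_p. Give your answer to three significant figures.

t_p ≈ 3.28 s

Dividing through by 7.75: denominator becomes s² + 2.361 s + 2.310.
So ω_n = √2.310 = 1.52 rad/s and ζ = 2.361/(2·1.52) = 0.777.
ω_d = ω_n√(1−ζ²) = 0.957 rad/s. t_p = π/ω_d = 3.28 s.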